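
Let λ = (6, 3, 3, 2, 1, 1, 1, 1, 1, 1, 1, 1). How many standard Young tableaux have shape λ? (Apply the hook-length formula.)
# SYT of shape (6, 3, 3, 2, 1, 1, 1, 1, 1, 1, 1, 1) = 152078850

Hook-length formula: f^λ = n! / Π hook(c), product over all cells c of the Young diagram. For λ = (6, 3, 3, 2, 1, 1, 1, 1, 1, 1, 1, 1), n = 22 boxes. Hook lengths by row (left-to-right, top-to-bottom): [17, 8, 6, 3, 2, 1]; [13, 4, 2]; [12, 3, 1]; [10, 1]; [8]; [7]; [6]; [5]; [4]; [3]; [2]; [1]. Product of hooks = 7390907596800. So f^λ = 22! / 7390907596800 = 1124000727777607680000 / 7390907596800 = 152078850.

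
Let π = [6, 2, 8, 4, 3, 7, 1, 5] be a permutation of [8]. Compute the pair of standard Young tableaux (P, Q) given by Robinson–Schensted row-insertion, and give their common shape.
P = [1, 3, 5] / [2, 7] / [4, 8] / [6];  Q = [1, 3, 6] / [2, 4] / [5, 8] / [7];  common shape = (3, 2, 2, 1)

Row-insert the values π_1, π_2, … into P one at a time, bumping the leftmost entry strictly greater than the inserted value down to the next row. The recording tableau Q records, in position (i, j), the step at which that cell was added to P.
  Insert 6 (step 1): P = [6];  Q = [1]
  Insert 2 (step 2): P = [2] / [6];  Q = [1] / [2]
  Insert 8 (step 3): P = [2, 8] / [6];  Q = [1, 3] / [2]
  Insert 4 (step 4): P = [2, 4] / [6, 8];  Q = [1, 3] / [2, 4]
  Insert 3 (step 5): P = [2, 3] / [4, 8] / [6];  Q = [1, 3] / [2, 4] / [5]
  Insert 7 (step 6): P = [2, 3, 7] / [4, 8] / [6];  Q = [1, 3, 6] / [2, 4] / [5]
  Insert 1 (step 7): P = [1, 3, 7] / [2, 8] / [4] / [6];  Q = [1, 3, 6] / [2, 4] / [5] / [7]
  Insert 5 (step 8): P = [1, 3, 5] / [2, 7] / [4, 8] / [6];  Q = [1, 3, 6] / [2, 4] / [5, 8] / [7]
Final shape: (3, 2, 2, 1).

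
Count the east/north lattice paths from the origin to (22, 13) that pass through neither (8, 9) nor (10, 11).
Number of paths = 1383125304

Inclusion–exclusion. Total paths: C(35, 22) = 1476337800. Through P₁: C(17, 8)·C(18, 14) = 74388600. Through P₂: C(21, 10)·C(14, 12) = 32097156. Since P₁ is strictly southwest of P₂, a monotone path through both must visit P₁ then P₂; paths through both = C(17, 8)·C(4, 2)·C(14, 12) = 13273260. Avoid both = 1476337800 − 74388600 − 32097156 + 13273260 = 1383125304.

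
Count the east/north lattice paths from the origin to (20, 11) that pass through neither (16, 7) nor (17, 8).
Number of paths = 55686105

Inclusion–exclusion. Total paths: C(31, 20) = 84672315. Through P₁: C(23, 16)·C(8, 4) = 17160990. Through P₂: C(25, 17)·C(6, 3) = 21631500. Since P₁ is strictly southwest of P₂, a monotone path through both must visit P₁ then P₂; paths through both = C(23, 16)·C(2, 1)·C(6, 3) = 9806280. Avoid both = 84672315 − 17160990 − 21631500 + 9806280 = 55686105.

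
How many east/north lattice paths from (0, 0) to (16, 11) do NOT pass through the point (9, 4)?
Number of paths = 10584015

Total paths from (0, 0) to (16, 11): C(27, 16) = 13037895. Paths through (9, 4): (paths (0, 0) → (9, 4)) × (paths (9, 4) → (16, 11)) = C(13, 9) · C(14, 7) = 715 · 3432 = 2453880. Avoidance count = 13037895 − 2453880 = 10584015.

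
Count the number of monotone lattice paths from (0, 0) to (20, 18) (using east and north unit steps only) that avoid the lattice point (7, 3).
Number of paths = 29084941410

Total paths from (0, 0) to (20, 18): C(38, 20) = 33578000610. Paths through (7, 3): (paths (0, 0) → (7, 3)) × (paths (7, 3) → (20, 18)) = C(10, 7) · C(28, 13) = 120 · 37442160 = 4493059200. Avoidance count = 33578000610 − 4493059200 = 29084941410.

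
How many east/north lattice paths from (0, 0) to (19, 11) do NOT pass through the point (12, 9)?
Number of paths = 44045820

Total paths from (0, 0) to (19, 11): C(30, 19) = 54627300. Paths through (12, 9): (paths (0, 0) → (12, 9)) × (paths (12, 9) → (19, 11)) = C(21, 12) · C(9, 7) = 293930 · 36 = 10581480. Avoidance count = 54627300 − 10581480 = 44045820.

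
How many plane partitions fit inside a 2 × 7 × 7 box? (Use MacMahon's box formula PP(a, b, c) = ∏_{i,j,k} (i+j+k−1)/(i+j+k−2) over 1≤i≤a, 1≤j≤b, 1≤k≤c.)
PP(2, 7, 7) = 2760615

Evaluate the triple product over i = 1..2, j = 1..7, k = 1..7. The factors are (2/1) · (3/2) · (4/3) · (5/4) · (6/5) · (7/6) · (8/7) · (3/2) · … (98 factors total). The numerators and denominators telescope so the product is an integer; carrying out the multiplication exactly gives PP(2, 7, 7) = 2760615.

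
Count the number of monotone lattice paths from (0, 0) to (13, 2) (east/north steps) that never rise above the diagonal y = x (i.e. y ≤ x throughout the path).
Number of paths = 90

By the reflection principle (André's argument), the number of monotone paths to (13, 2) with n ≤ m that never go above y = x is C(15, 13) − C(15, 14) = 105 − 15 = 90.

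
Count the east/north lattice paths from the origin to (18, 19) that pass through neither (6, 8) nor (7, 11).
Number of paths = 12114911082

Inclusion–exclusion. Total paths: C(37, 18) = 17672631900. Through P₁: C(14, 6)·C(23, 12) = 4060290234. Through P₂: C(18, 7)·C(19, 11) = 2405321568. Since P₁ is strictly southwest of P₂, a monotone path through both must visit P₁ then P₂; paths through both = C(14, 6)·C(4, 1)·C(19, 11) = 907890984. Avoid both = 17672631900 − 4060290234 − 2405321568 + 907890984 = 12114911082.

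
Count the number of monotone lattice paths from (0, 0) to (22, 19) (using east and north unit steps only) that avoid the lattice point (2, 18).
Number of paths = 244662666210

Total paths from (0, 0) to (22, 19): C(41, 22) = 244662670200. Paths through (2, 18): (paths (0, 0) → (2, 18)) × (paths (2, 18) → (22, 19)) = C(20, 2) · C(21, 20) = 190 · 21 = 3990. Avoidance count = 244662670200 − 3990 = 244662666210.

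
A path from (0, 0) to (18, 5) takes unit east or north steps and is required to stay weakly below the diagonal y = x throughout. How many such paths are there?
Number of paths = 24794

By the reflection principle (André's argument), the number of monotone paths to (18, 5) with n ≤ m that never go above y = x is C(23, 18) − C(23, 19) = 33649 − 8855 = 24794.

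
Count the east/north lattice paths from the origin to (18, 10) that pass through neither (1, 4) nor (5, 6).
Number of paths = 11697315

Inclusion–exclusion. Total paths: C(28, 18) = 13123110. Through P₁: C(5, 1)·C(23, 17) = 504735. Through P₂: C(11, 5)·C(17, 13) = 1099560. Since P₁ is strictly southwest of P₂, a monotone path through both must visit P₁ then P₂; paths through both = C(5, 1)·C(6, 4)·C(17, 13) = 178500. Avoid both = 13123110 − 504735 − 1099560 + 178500 = 11697315.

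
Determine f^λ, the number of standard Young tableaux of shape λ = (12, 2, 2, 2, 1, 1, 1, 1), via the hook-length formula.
# SYT of shape (12, 2, 2, 2, 1, 1, 1, 1) = 24066900

Hook-length formula: f^λ = n! / Π hook(c), product over all cells c of the Young diagram. For λ = (12, 2, 2, 2, 1, 1, 1, 1), n = 22 boxes. Hook lengths by row (left-to-right, top-to-bottom): [19, 14, 10, 9, 8, 7, 6, 5, 4, 3, 2, 1]; [8, 3]; [7, 2]; [6, 1]; [4]; [3]; [2]; [1]. Product of hooks = 46703178547200. So f^λ = 22! / 46703178547200 = 1124000727777607680000 / 46703178547200 = 24066900.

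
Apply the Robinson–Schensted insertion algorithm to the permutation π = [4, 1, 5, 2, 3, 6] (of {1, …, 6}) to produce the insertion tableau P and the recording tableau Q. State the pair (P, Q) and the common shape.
P = [1, 2, 3, 6] / [4, 5];  Q = [1, 3, 5, 6] / [2, 4];  common shape = (4, 2)

Row-insert the values π_1, π_2, … into P one at a time, bumping the leftmost entry strictly greater than the inserted value down to the next row. The recording tableau Q records, in position (i, j), the step at which that cell was added to P.
  Insert 4 (step 1): P = [4];  Q = [1]
  Insert 1 (step 2): P = [1] / [4];  Q = [1] / [2]
  Insert 5 (step 3): P = [1, 5] / [4];  Q = [1, 3] / [2]
  Insert 2 (step 4): P = [1, 2] / [4, 5];  Q = [1, 3] / [2, 4]
  Insert 3 (step 5): P = [1, 2, 3] / [4, 5];  Q = [1, 3, 5] / [2, 4]
  Insert 6 (step 6): P = [1, 2, 3, 6] / [4, 5];  Q = [1, 3, 5, 6] / [2, 4]
Final shape: (4, 2).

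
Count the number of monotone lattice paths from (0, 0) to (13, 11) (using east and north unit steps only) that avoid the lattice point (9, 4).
Number of paths = 2260194

Total paths from (0, 0) to (13, 11): C(24, 13) = 2496144. Paths through (9, 4): (paths (0, 0) → (9, 4)) × (paths (9, 4) → (13, 11)) = C(13, 9) · C(11, 4) = 715 · 330 = 235950. Avoidance count = 2496144 − 235950 = 2260194.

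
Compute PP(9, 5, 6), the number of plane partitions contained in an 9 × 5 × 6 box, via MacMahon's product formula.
PP(9, 5, 6) = 72261531710368

Evaluate the triple product over i = 1..9, j = 1..5, k = 1..6. The factors are (2/1) · (3/2) · (4/3) · (5/4) · (6/5) · (7/6) · (3/2) · (4/3) · … (270 factors total). The numerators and denominators telescope so the product is an integer; carrying out the multiplication exactly gives PP(9, 5, 6) = 72261531710368.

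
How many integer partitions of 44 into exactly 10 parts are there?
p(44, 10 parts) = 6912

Partitions of n into exactly k parts are in bijection with partitions of n − k into at most k parts (subtract 1 from each part). So p(44, exactly 10) = p(34, parts ≤ 10). Computing via the recurrence p(m, j) = p(m, j−1) + p(m−j, j) gives 6912.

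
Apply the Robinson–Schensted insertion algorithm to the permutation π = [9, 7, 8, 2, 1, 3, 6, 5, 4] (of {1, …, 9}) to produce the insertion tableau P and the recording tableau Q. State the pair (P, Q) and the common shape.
P = [1, 3, 4] / [2, 5] / [6, 8] / [7] / [9];  Q = [1, 3, 7] / [2, 6] / [4, 8] / [5] / [9];  common shape = (3, 2, 2, 1, 1)

Row-insert the values π_1, π_2, … into P one at a time, bumping the leftmost entry strictly greater than the inserted value down to the next row. The recording tableau Q records, in position (i, j), the step at which that cell was added to P.
  Insert 9 (step 1): P = [9];  Q = [1]
  Insert 7 (step 2): P = [7] / [9];  Q = [1] / [2]
  Insert 8 (step 3): P = [7, 8] / [9];  Q = [1, 3] / [2]
  Insert 2 (step 4): P = [2, 8] / [7] / [9];  Q = [1, 3] / [2] / [4]
  Insert 1 (step 5): P = [1, 8] / [2] / [7] / [9];  Q = [1, 3] / [2] / [4] / [5]
  Insert 3 (step 6): P = [1, 3] / [2, 8] / [7] / [9];  Q = [1, 3] / [2, 6] / [4] / [5]
  Insert 6 (step 7): P = [1, 3, 6] / [2, 8] / [7] / [9];  Q = [1, 3, 7] / [2, 6] / [4] / [5]
  Insert 5 (step 8): P = [1, 3, 5] / [2, 6] / [7, 8] / [9];  Q = [1, 3, 7] / [2, 6] / [4, 8] / [5]
  Insert 4 (step 9): P = [1, 3, 4] / [2, 5] / [6, 8] / [7] / [9];  Q = [1, 3, 7] / [2, 6] / [4, 8] / [5] / [9]
Final shape: (3, 2, 2, 1, 1).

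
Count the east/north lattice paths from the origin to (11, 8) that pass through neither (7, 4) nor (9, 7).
Number of paths = 28062

Inclusion–exclusion. Total paths: C(19, 11) = 75582. Through P₁: C(11, 7)·C(8, 4) = 23100. Through P₂: C(16, 9)·C(3, 2) = 34320. Since P₁ is strictly southwest of P₂, a monotone path through both must visit P₁ then P₂; paths through both = C(11, 7)·C(5, 2)·C(3, 2) = 9900. Avoid both = 75582 − 23100 − 34320 + 9900 = 28062.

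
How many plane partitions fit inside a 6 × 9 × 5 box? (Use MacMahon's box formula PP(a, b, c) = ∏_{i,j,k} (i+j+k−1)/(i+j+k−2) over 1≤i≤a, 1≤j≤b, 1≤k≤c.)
PP(6, 9, 5) = 72261531710368

Evaluate the triple product over i = 1..6, j = 1..9, k = 1..5. The factors are (2/1) · (3/2) · (4/3) · (5/4) · (6/5) · (3/2) · (4/3) · (5/4) · … (270 factors total). The numerators and denominators telescope so the product is an integer; carrying out the multiplication exactly gives PP(6, 9, 5) = 72261531710368.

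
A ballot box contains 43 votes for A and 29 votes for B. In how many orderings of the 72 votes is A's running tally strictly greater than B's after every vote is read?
Strict-lead orderings = 22289787544686267760

Total orderings of the 72 votes with 43 for A: C(72, 43) = 114633193086957948480. By the Bertrand ballot formula (Cycle Lemma / reflection principle), the number of orderings in which A is strictly ahead of B throughout is (p − q)/(p + q) · C(p + q, p) = (43 − 29)/(43 + 29) · 114633193086957948480 = 22289787544686267760.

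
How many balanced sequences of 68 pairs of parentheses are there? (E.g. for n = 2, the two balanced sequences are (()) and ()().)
C_68 = 86218923998960285726185640663701108500

These balanced parentheses are counted by the Catalan number C_n = (1/(n + 1)) · C(2n, n). For n = 68: C_68 = (1/69) · C(136, 68) = 5949105755928259715106809205795376486500/69 = 86218923998960285726185640663701108500.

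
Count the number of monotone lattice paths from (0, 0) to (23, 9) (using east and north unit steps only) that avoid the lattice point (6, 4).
Number of paths = 22518660

Total paths from (0, 0) to (23, 9): C(32, 23) = 28048800. Paths through (6, 4): (paths (0, 0) → (6, 4)) × (paths (6, 4) → (23, 9)) = C(10, 6) · C(22, 17) = 210 · 26334 = 5530140. Avoidance count = 28048800 − 5530140 = 22518660.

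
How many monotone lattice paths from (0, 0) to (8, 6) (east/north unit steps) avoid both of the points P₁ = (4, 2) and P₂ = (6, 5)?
Number of paths = 1017

Inclusion–exclusion. Total paths: C(14, 8) = 3003. Through P₁: C(6, 4)·C(8, 4) = 1050. Through P₂: C(11, 6)·C(3, 2) = 1386. Since P₁ is strictly southwest of P₂, a monotone path through both must visit P₁ then P₂; paths through both = C(6, 4)·C(5, 2)·C(3, 2) = 450. Avoid both = 3003 − 1050 − 1386 + 450 = 1017.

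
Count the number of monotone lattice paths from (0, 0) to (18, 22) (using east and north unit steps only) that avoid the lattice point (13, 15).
Number of paths = 83726071080

Total paths from (0, 0) to (18, 22): C(40, 18) = 113380261800. Paths through (13, 15): (paths (0, 0) → (13, 15)) × (paths (13, 15) → (18, 22)) = C(28, 13) · C(12, 5) = 37442160 · 792 = 29654190720. Avoidance count = 113380261800 − 29654190720 = 83726071080.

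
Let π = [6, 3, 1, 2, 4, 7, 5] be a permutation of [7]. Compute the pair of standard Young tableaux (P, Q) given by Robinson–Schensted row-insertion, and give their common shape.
P = [1, 2, 4, 5] / [3, 7] / [6];  Q = [1, 4, 5, 6] / [2, 7] / [3];  common shape = (4, 2, 1)

Row-insert the values π_1, π_2, … into P one at a time, bumping the leftmost entry strictly greater than the inserted value down to the next row. The recording tableau Q records, in position (i, j), the step at which that cell was added to P.
  Insert 6 (step 1): P = [6];  Q = [1]
  Insert 3 (step 2): P = [3] / [6];  Q = [1] / [2]
  Insert 1 (step 3): P = [1] / [3] / [6];  Q = [1] / [2] / [3]
  Insert 2 (step 4): P = [1, 2] / [3] / [6];  Q = [1, 4] / [2] / [3]
  Insert 4 (step 5): P = [1, 2, 4] / [3] / [6];  Q = [1, 4, 5] / [2] / [3]
  Insert 7 (step 6): P = [1, 2, 4, 7] / [3] / [6];  Q = [1, 4, 5, 6] / [2] / [3]
  Insert 5 (step 7): P = [1, 2, 4, 5] / [3, 7] / [6];  Q = [1, 4, 5, 6] / [2, 7] / [3]
Final shape: (4, 2, 1).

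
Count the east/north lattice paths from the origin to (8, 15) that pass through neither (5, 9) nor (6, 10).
Number of paths = 238062

Inclusion–exclusion. Total paths: C(23, 8) = 490314. Through P₁: C(14, 5)·C(9, 3) = 168168. Through P₂: C(16, 6)·C(7, 2) = 168168. Since P₁ is strictly southwest of P₂, a monotone path through both must visit P₁ then P₂; paths through both = C(14, 5)·C(2, 1)·C(7, 2) = 84084. Avoid both = 490314 − 168168 − 168168 + 84084 = 238062.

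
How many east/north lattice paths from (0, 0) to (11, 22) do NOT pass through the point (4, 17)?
Number of paths = 188796600

Total paths from (0, 0) to (11, 22): C(33, 11) = 193536720. Paths through (4, 17): (paths (0, 0) → (4, 17)) × (paths (4, 17) → (11, 22)) = C(21, 4) · C(12, 7) = 5985 · 792 = 4740120. Avoidance count = 193536720 − 4740120 = 188796600.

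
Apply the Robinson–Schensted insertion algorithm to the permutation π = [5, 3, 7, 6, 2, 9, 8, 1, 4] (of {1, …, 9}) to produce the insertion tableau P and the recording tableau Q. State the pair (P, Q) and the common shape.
P = [1, 4, 8] / [2, 6, 9] / [3, 7] / [5];  Q = [1, 3, 6] / [2, 4, 7] / [5, 9] / [8];  common shape = (3, 3, 2, 1)

Row-insert the values π_1, π_2, … into P one at a time, bumping the leftmost entry strictly greater than the inserted value down to the next row. The recording tableau Q records, in position (i, j), the step at which that cell was added to P.
  Insert 5 (step 1): P = [5];  Q = [1]
  Insert 3 (step 2): P = [3] / [5];  Q = [1] / [2]
  Insert 7 (step 3): P = [3, 7] / [5];  Q = [1, 3] / [2]
  Insert 6 (step 4): P = [3, 6] / [5, 7];  Q = [1, 3] / [2, 4]
  Insert 2 (step 5): P = [2, 6] / [3, 7] / [5];  Q = [1, 3] / [2, 4] / [5]
  Insert 9 (step 6): P = [2, 6, 9] / [3, 7] / [5];  Q = [1, 3, 6] / [2, 4] / [5]
  Insert 8 (step 7): P = [2, 6, 8] / [3, 7, 9] / [5];  Q = [1, 3, 6] / [2, 4, 7] / [5]
  Insert 1 (step 8): P = [1, 6, 8] / [2, 7, 9] / [3] / [5];  Q = [1, 3, 6] / [2, 4, 7] / [5] / [8]
  Insert 4 (step 9): P = [1, 4, 8] / [2, 6, 9] / [3, 7] / [5];  Q = [1, 3, 6] / [2, 4, 7] / [5, 9] / [8]
Final shape: (3, 3, 2, 1).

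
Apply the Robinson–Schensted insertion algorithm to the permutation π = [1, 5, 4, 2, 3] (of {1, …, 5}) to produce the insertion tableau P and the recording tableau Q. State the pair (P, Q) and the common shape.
P = [1, 2, 3] / [4] / [5];  Q = [1, 2, 5] / [3] / [4];  common shape = (3, 1, 1)

Row-insert the values π_1, π_2, … into P one at a time, bumping the leftmost entry strictly greater than the inserted value down to the next row. The recording tableau Q records, in position (i, j), the step at which that cell was added to P.
  Insert 1 (step 1): P = [1];  Q = [1]
  Insert 5 (step 2): P = [1, 5];  Q = [1, 2]
  Insert 4 (step 3): P = [1, 4] / [5];  Q = [1, 2] / [3]
  Insert 2 (step 4): P = [1, 2] / [4] / [5];  Q = [1, 2] / [3] / [4]
  Insert 3 (step 5): P = [1, 2, 3] / [4] / [5];  Q = [1, 2, 5] / [3] / [4]
Final shape: (3, 1, 1).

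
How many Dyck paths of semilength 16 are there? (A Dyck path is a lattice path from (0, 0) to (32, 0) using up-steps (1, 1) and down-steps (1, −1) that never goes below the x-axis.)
C_16 = 35357670

These Dyck paths are counted by the Catalan number C_n = (1/(n + 1)) · C(2n, n). For n = 16: C_16 = (1/17) · C(32, 16) = 601080390/17 = 35357670.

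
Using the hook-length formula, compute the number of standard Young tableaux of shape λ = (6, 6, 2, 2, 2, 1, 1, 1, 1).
# SYT of shape (6, 6, 2, 2, 2, 1, 1, 1, 1) = 615557250

Hook-length formula: f^λ = n! / Π hook(c), product over all cells c of the Young diagram. For λ = (6, 6, 2, 2, 2, 1, 1, 1, 1), n = 22 boxes. Hook lengths by row (left-to-right, top-to-bottom): [14, 9, 5, 4, 3, 2]; [13, 8, 4, 3, 2, 1]; [8, 3]; [7, 2]; [6, 1]; [4]; [3]; [2]; [1]. Product of hooks = 1825988935680. So f^λ = 22! / 1825988935680 = 1124000727777607680000 / 1825988935680 = 615557250.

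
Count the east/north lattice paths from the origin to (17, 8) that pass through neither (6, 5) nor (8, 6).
Number of paths = 824472

Inclusion–exclusion. Total paths: C(25, 17) = 1081575. Through P₁: C(11, 6)·C(14, 11) = 168168. Through P₂: C(14, 8)·C(11, 9) = 165165. Since P₁ is strictly southwest of P₂, a monotone path through both must visit P₁ then P₂; paths through both = C(11, 6)·C(3, 2)·C(11, 9) = 76230. Avoid both = 1081575 − 168168 − 165165 + 76230 = 824472.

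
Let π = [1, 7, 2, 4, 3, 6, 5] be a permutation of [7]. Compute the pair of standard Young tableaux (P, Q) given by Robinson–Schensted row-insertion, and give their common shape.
P = [1, 2, 3, 5] / [4, 6] / [7];  Q = [1, 2, 4, 6] / [3, 7] / [5];  common shape = (4, 2, 1)

Row-insert the values π_1, π_2, … into P one at a time, bumping the leftmost entry strictly greater than the inserted value down to the next row. The recording tableau Q records, in position (i, j), the step at which that cell was added to P.
  Insert 1 (step 1): P = [1];  Q = [1]
  Insert 7 (step 2): P = [1, 7];  Q = [1, 2]
  Insert 2 (step 3): P = [1, 2] / [7];  Q = [1, 2] / [3]
  Insert 4 (step 4): P = [1, 2, 4] / [7];  Q = [1, 2, 4] / [3]
  Insert 3 (step 5): P = [1, 2, 3] / [4] / [7];  Q = [1, 2, 4] / [3] / [5]
  Insert 6 (step 6): P = [1, 2, 3, 6] / [4] / [7];  Q = [1, 2, 4, 6] / [3] / [5]
  Insert 5 (step 7): P = [1, 2, 3, 5] / [4, 6] / [7];  Q = [1, 2, 4, 6] / [3, 7] / [5]
Final shape: (4, 2, 1).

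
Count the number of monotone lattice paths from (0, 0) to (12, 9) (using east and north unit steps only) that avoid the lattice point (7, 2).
Number of paths = 265418

Total paths from (0, 0) to (12, 9): C(21, 12) = 293930. Paths through (7, 2): (paths (0, 0) → (7, 2)) × (paths (7, 2) → (12, 9)) = C(9, 7) · C(12, 5) = 36 · 792 = 28512. Avoidance count = 293930 − 28512 = 265418.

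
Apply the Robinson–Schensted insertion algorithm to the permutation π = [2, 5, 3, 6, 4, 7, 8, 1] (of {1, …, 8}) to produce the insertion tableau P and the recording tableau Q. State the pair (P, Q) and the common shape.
P = [1, 3, 4, 7, 8] / [2, 6] / [5];  Q = [1, 2, 4, 6, 7] / [3, 5] / [8];  common shape = (5, 2, 1)

Row-insert the values π_1, π_2, … into P one at a time, bumping the leftmost entry strictly greater than the inserted value down to the next row. The recording tableau Q records, in position (i, j), the step at which that cell was added to P.
  Insert 2 (step 1): P = [2];  Q = [1]
  Insert 5 (step 2): P = [2, 5];  Q = [1, 2]
  Insert 3 (step 3): P = [2, 3] / [5];  Q = [1, 2] / [3]
  Insert 6 (step 4): P = [2, 3, 6] / [5];  Q = [1, 2, 4] / [3]
  Insert 4 (step 5): P = [2, 3, 4] / [5, 6];  Q = [1, 2, 4] / [3, 5]
  Insert 7 (step 6): P = [2, 3, 4, 7] / [5, 6];  Q = [1, 2, 4, 6] / [3, 5]
  Insert 8 (step 7): P = [2, 3, 4, 7, 8] / [5, 6];  Q = [1, 2, 4, 6, 7] / [3, 5]
  Insert 1 (step 8): P = [1, 3, 4, 7, 8] / [2, 6] / [5];  Q = [1, 2, 4, 6, 7] / [3, 5] / [8]
Final shape: (5, 2, 1).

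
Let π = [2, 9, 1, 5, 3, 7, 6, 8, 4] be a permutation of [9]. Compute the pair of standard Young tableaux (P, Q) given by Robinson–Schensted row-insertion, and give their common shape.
P = [1, 3, 4, 8] / [2, 5, 6] / [7] / [9];  Q = [1, 2, 6, 8] / [3, 4, 7] / [5] / [9];  common shape = (4, 3, 1, 1)

Row-insert the values π_1, π_2, … into P one at a time, bumping the leftmost entry strictly greater than the inserted value down to the next row. The recording tableau Q records, in position (i, j), the step at which that cell was added to P.
  Insert 2 (step 1): P = [2];  Q = [1]
  Insert 9 (step 2): P = [2, 9];  Q = [1, 2]
  Insert 1 (step 3): P = [1, 9] / [2];  Q = [1, 2] / [3]
  Insert 5 (step 4): P = [1, 5] / [2, 9];  Q = [1, 2] / [3, 4]
  Insert 3 (step 5): P = [1, 3] / [2, 5] / [9];  Q = [1, 2] / [3, 4] / [5]
  Insert 7 (step 6): P = [1, 3, 7] / [2, 5] / [9];  Q = [1, 2, 6] / [3, 4] / [5]
  Insert 6 (step 7): P = [1, 3, 6] / [2, 5, 7] / [9];  Q = [1, 2, 6] / [3, 4, 7] / [5]
  Insert 8 (step 8): P = [1, 3, 6, 8] / [2, 5, 7] / [9];  Q = [1, 2, 6, 8] / [3, 4, 7] / [5]
  Insert 4 (step 9): P = [1, 3, 4, 8] / [2, 5, 6] / [7] / [9];  Q = [1, 2, 6, 8] / [3, 4, 7] / [5] / [9]
Final shape: (4, 3, 1, 1).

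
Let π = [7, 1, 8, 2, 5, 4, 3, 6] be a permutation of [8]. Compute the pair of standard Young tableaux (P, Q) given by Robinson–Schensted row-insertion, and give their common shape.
P = [1, 2, 3, 6] / [4, 8] / [5] / [7];  Q = [1, 3, 5, 8] / [2, 4] / [6] / [7];  common shape = (4, 2, 1, 1)

Row-insert the values π_1, π_2, … into P one at a time, bumping the leftmost entry strictly greater than the inserted value down to the next row. The recording tableau Q records, in position (i, j), the step at which that cell was added to P.
  Insert 7 (step 1): P = [7];  Q = [1]
  Insert 1 (step 2): P = [1] / [7];  Q = [1] / [2]
  Insert 8 (step 3): P = [1, 8] / [7];  Q = [1, 3] / [2]
  Insert 2 (step 4): P = [1, 2] / [7, 8];  Q = [1, 3] / [2, 4]
  Insert 5 (step 5): P = [1, 2, 5] / [7, 8];  Q = [1, 3, 5] / [2, 4]
  Insert 4 (step 6): P = [1, 2, 4] / [5, 8] / [7];  Q = [1, 3, 5] / [2, 4] / [6]
  Insert 3 (step 7): P = [1, 2, 3] / [4, 8] / [5] / [7];  Q = [1, 3, 5] / [2, 4] / [6] / [7]
  Insert 6 (step 8): P = [1, 2, 3, 6] / [4, 8] / [5] / [7];  Q = [1, 3, 5, 8] / [2, 4] / [6] / [7]
Final shape: (4, 2, 1, 1).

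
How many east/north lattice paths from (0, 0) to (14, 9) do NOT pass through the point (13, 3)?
Number of paths = 813270

Total paths from (0, 0) to (14, 9): C(23, 14) = 817190. Paths through (13, 3): (paths (0, 0) → (13, 3)) × (paths (13, 3) → (14, 9)) = C(16, 13) · C(7, 1) = 560 · 7 = 3920. Avoidance count = 817190 − 3920 = 813270.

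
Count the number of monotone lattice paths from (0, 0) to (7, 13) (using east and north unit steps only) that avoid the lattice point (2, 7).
Number of paths = 60888

Total paths from (0, 0) to (7, 13): C(20, 7) = 77520. Paths through (2, 7): (paths (0, 0) → (2, 7)) × (paths (2, 7) → (7, 13)) = C(9, 2) · C(11, 5) = 36 · 462 = 16632. Avoidance count = 77520 − 16632 = 60888.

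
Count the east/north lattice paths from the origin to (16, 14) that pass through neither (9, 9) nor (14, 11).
Number of paths = 72551835

Inclusion–exclusion. Total paths: C(30, 16) = 145422675. Through P₁: C(18, 9)·C(12, 7) = 38507040. Through P₂: C(25, 14)·C(5, 2) = 44574000. Since P₁ is strictly southwest of P₂, a monotone path through both must visit P₁ then P₂; paths through both = C(18, 9)·C(7, 5)·C(5, 2) = 10210200. Avoid both = 145422675 − 38507040 − 44574000 + 10210200 = 72551835.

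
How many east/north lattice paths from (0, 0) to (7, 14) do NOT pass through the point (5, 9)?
Number of paths = 74238

Total paths from (0, 0) to (7, 14): C(21, 7) = 116280. Paths through (5, 9): (paths (0, 0) → (5, 9)) × (paths (5, 9) → (7, 14)) = C(14, 5) · C(7, 2) = 2002 · 21 = 42042. Avoidance count = 116280 − 42042 = 74238.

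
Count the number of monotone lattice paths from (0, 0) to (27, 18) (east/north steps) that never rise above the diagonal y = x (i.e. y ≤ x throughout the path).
Number of paths = 612815891050

By the reflection principle (André's argument), the number of monotone paths to (27, 18) with n ≤ m that never go above y = x is C(45, 27) − C(45, 28) = 1715884494940 − 1103068603890 = 612815891050.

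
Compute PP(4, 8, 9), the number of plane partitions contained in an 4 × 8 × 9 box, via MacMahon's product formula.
PP(4, 8, 9) = 151561524301616

Evaluate the triple product over i = 1..4, j = 1..8, k = 1..9. The factors are (2/1) · (3/2) · (4/3) · (5/4) · (6/5) · (7/6) · (8/7) · (9/8) · … (288 factors total). The numerators and denominators telescope so the product is an integer; carrying out the multiplication exactly gives PP(4, 8, 9) = 151561524301616.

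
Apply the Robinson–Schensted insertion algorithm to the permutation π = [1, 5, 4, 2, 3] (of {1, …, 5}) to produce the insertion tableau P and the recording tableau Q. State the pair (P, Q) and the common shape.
P = [1, 2, 3] / [4] / [5];  Q = [1, 2, 5] / [3] / [4];  common shape = (3, 1, 1)

Row-insert the values π_1, π_2, … into P one at a time, bumping the leftmost entry strictly greater than the inserted value down to the next row. The recording tableau Q records, in position (i, j), the step at which that cell was added to P.
  Insert 1 (step 1): P = [1];  Q = [1]
  Insert 5 (step 2): P = [1, 5];  Q = [1, 2]
  Insert 4 (step 3): P = [1, 4] / [5];  Q = [1, 2] / [3]
  Insert 2 (step 4): P = [1, 2] / [4] / [5];  Q = [1, 2] / [3] / [4]
  Insert 3 (step 5): P = [1, 2, 3] / [4] / [5];  Q = [1, 2, 5] / [3] / [4]
Final shape: (3, 1, 1).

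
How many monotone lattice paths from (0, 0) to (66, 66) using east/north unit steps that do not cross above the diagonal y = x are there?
C_66 = 5632681584560312734993915705849145100

These NE paths below the diagonal are counted by the Catalan number C_n = (1/(n + 1)) · C(2n, n). For n = 66: C_66 = (1/67) · C(132, 66) = 377389666165540953244592352291892721700/67 = 5632681584560312734993915705849145100.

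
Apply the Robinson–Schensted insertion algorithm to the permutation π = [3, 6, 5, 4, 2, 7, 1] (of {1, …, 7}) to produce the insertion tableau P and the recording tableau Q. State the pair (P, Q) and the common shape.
P = [1, 4, 7] / [2] / [3] / [5] / [6];  Q = [1, 2, 6] / [3] / [4] / [5] / [7];  common shape = (3, 1, 1, 1, 1)

Row-insert the values π_1, π_2, … into P one at a time, bumping the leftmost entry strictly greater than the inserted value down to the next row. The recording tableau Q records, in position (i, j), the step at which that cell was added to P.
  Insert 3 (step 1): P = [3];  Q = [1]
  Insert 6 (step 2): P = [3, 6];  Q = [1, 2]
  Insert 5 (step 3): P = [3, 5] / [6];  Q = [1, 2] / [3]
  Insert 4 (step 4): P = [3, 4] / [5] / [6];  Q = [1, 2] / [3] / [4]
  Insert 2 (step 5): P = [2, 4] / [3] / [5] / [6];  Q = [1, 2] / [3] / [4] / [5]
  Insert 7 (step 6): P = [2, 4, 7] / [3] / [5] / [6];  Q = [1, 2, 6] / [3] / [4] / [5]
  Insert 1 (step 7): P = [1, 4, 7] / [2] / [3] / [5] / [6];  Q = [1, 2, 6] / [3] / [4] / [5] / [7]
Final shape: (3, 1, 1, 1, 1).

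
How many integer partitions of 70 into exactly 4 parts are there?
p(70, 4 parts) = 2484

Partitions of n into exactly k parts are in bijection with partitions of n − k into at most k parts (subtract 1 from each part). So p(70, exactly 4) = p(66, parts ≤ 4). Computing via the recurrence p(m, j) = p(m, j−1) + p(m−j, j) gives 2484.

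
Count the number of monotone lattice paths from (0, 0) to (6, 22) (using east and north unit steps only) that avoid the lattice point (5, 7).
Number of paths = 364068

Total paths from (0, 0) to (6, 22): C(28, 6) = 376740. Paths through (5, 7): (paths (0, 0) → (5, 7)) × (paths (5, 7) → (6, 22)) = C(12, 5) · C(16, 1) = 792 · 16 = 12672. Avoidance count = 376740 − 12672 = 364068.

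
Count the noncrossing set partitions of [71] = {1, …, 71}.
C_71 = 5175569924646105559418940193995065716350

These noncrossing partitions are counted by the Catalan number C_n = (1/(n + 1)) · C(2n, n). For n = 71: C_71 = (1/72) · C(142, 71) = 372641034574519600278163693967644731577200/72 = 5175569924646105559418940193995065716350.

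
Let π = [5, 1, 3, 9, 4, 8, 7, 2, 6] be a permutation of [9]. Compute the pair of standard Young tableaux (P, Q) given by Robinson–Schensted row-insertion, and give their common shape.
P = [1, 2, 4, 6] / [3, 7] / [5, 8] / [9];  Q = [1, 3, 4, 6] / [2, 5] / [7, 9] / [8];  common shape = (4, 2, 2, 1)

Row-insert the values π_1, π_2, … into P one at a time, bumping the leftmost entry strictly greater than the inserted value down to the next row. The recording tableau Q records, in position (i, j), the step at which that cell was added to P.
  Insert 5 (step 1): P = [5];  Q = [1]
  Insert 1 (step 2): P = [1] / [5];  Q = [1] / [2]
  Insert 3 (step 3): P = [1, 3] / [5];  Q = [1, 3] / [2]
  Insert 9 (step 4): P = [1, 3, 9] / [5];  Q = [1, 3, 4] / [2]
  Insert 4 (step 5): P = [1, 3, 4] / [5, 9];  Q = [1, 3, 4] / [2, 5]
  Insert 8 (step 6): P = [1, 3, 4, 8] / [5, 9];  Q = [1, 3, 4, 6] / [2, 5]
  Insert 7 (step 7): P = [1, 3, 4, 7] / [5, 8] / [9];  Q = [1, 3, 4, 6] / [2, 5] / [7]
  Insert 2 (step 8): P = [1, 2, 4, 7] / [3, 8] / [5] / [9];  Q = [1, 3, 4, 6] / [2, 5] / [7] / [8]
  Insert 6 (step 9): P = [1, 2, 4, 6] / [3, 7] / [5, 8] / [9];  Q = [1, 3, 4, 6] / [2, 5] / [7, 9] / [8]
Final shape: (4, 2, 2, 1).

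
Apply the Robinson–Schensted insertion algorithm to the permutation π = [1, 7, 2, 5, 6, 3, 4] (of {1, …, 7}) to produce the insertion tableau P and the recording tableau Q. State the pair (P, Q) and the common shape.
P = [1, 2, 3, 4] / [5, 6] / [7];  Q = [1, 2, 4, 5] / [3, 7] / [6];  common shape = (4, 2, 1)

Row-insert the values π_1, π_2, … into P one at a time, bumping the leftmost entry strictly greater than the inserted value down to the next row. The recording tableau Q records, in position (i, j), the step at which that cell was added to P.
  Insert 1 (step 1): P = [1];  Q = [1]
  Insert 7 (step 2): P = [1, 7];  Q = [1, 2]
  Insert 2 (step 3): P = [1, 2] / [7];  Q = [1, 2] / [3]
  Insert 5 (step 4): P = [1, 2, 5] / [7];  Q = [1, 2, 4] / [3]
  Insert 6 (step 5): P = [1, 2, 5, 6] / [7];  Q = [1, 2, 4, 5] / [3]
  Insert 3 (step 6): P = [1, 2, 3, 6] / [5] / [7];  Q = [1, 2, 4, 5] / [3] / [6]
  Insert 4 (step 7): P = [1, 2, 3, 4] / [5, 6] / [7];  Q = [1, 2, 4, 5] / [3, 7] / [6]
Final shape: (4, 2, 1).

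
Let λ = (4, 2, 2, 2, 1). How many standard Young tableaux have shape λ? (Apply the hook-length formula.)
# SYT of shape (4, 2, 2, 2, 1) = 1155

Hook-length formula: f^λ = n! / Π hook(c), product over all cells c of the Young diagram. For λ = (4, 2, 2, 2, 1), n = 11 boxes. Hook lengths by row (left-to-right, top-to-bottom): [8, 6, 2, 1]; [5, 3]; [4, 2]; [3, 1]; [1]. Product of hooks = 34560. So f^λ = 11! / 34560 = 39916800 / 34560 = 1155.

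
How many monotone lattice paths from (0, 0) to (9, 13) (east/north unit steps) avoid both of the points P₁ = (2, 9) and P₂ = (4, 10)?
Number of paths = 432454

Inclusion–exclusion. Total paths: C(22, 9) = 497420. Through P₁: C(11, 2)·C(11, 7) = 18150. Through P₂: C(14, 4)·C(8, 5) = 56056. Since P₁ is strictly southwest of P₂, a monotone path through both must visit P₁ then P₂; paths through both = C(11, 2)·C(3, 2)·C(8, 5) = 9240. Avoid both = 497420 − 18150 − 56056 + 9240 = 432454.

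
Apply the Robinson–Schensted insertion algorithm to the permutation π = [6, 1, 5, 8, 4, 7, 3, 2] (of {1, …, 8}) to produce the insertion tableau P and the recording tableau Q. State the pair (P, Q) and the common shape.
P = [1, 2, 7] / [3, 8] / [4] / [5] / [6];  Q = [1, 3, 4] / [2, 6] / [5] / [7] / [8];  common shape = (3, 2, 1, 1, 1)

Row-insert the values π_1, π_2, … into P one at a time, bumping the leftmost entry strictly greater than the inserted value down to the next row. The recording tableau Q records, in position (i, j), the step at which that cell was added to P.
  Insert 6 (step 1): P = [6];  Q = [1]
  Insert 1 (step 2): P = [1] / [6];  Q = [1] / [2]
  Insert 5 (step 3): P = [1, 5] / [6];  Q = [1, 3] / [2]
  Insert 8 (step 4): P = [1, 5, 8] / [6];  Q = [1, 3, 4] / [2]
  Insert 4 (step 5): P = [1, 4, 8] / [5] / [6];  Q = [1, 3, 4] / [2] / [5]
  Insert 7 (step 6): P = [1, 4, 7] / [5, 8] / [6];  Q = [1, 3, 4] / [2, 6] / [5]
  Insert 3 (step 7): P = [1, 3, 7] / [4, 8] / [5] / [6];  Q = [1, 3, 4] / [2, 6] / [5] / [7]
  Insert 2 (step 8): P = [1, 2, 7] / [3, 8] / [4] / [5] / [6];  Q = [1, 3, 4] / [2, 6] / [5] / [7] / [8]
Final shape: (3, 2, 1, 1, 1).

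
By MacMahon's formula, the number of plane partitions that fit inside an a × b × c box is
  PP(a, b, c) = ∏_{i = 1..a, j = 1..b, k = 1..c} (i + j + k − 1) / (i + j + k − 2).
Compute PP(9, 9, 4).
PP(9, 9, 4) = 1832516612010448

Evaluate the triple product over i = 1..9, j = 1..9, k = 1..4. The factors are (2/1) · (3/2) · (4/3) · (5/4) · (3/2) · (4/3) · (5/4) · (6/5) · … (324 factors total). The numerators and denominators telescope so the product is an integer; carrying out the multiplication exactly gives PP(9, 9, 4) = 1832516612010448.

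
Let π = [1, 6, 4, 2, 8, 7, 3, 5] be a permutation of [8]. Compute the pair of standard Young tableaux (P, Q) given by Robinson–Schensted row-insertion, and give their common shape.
P = [1, 2, 3, 5] / [4, 7] / [6, 8];  Q = [1, 2, 5, 8] / [3, 6] / [4, 7];  common shape = (4, 2, 2)

Row-insert the values π_1, π_2, … into P one at a time, bumping the leftmost entry strictly greater than the inserted value down to the next row. The recording tableau Q records, in position (i, j), the step at which that cell was added to P.
  Insert 1 (step 1): P = [1];  Q = [1]
  Insert 6 (step 2): P = [1, 6];  Q = [1, 2]
  Insert 4 (step 3): P = [1, 4] / [6];  Q = [1, 2] / [3]
  Insert 2 (step 4): P = [1, 2] / [4] / [6];  Q = [1, 2] / [3] / [4]
  Insert 8 (step 5): P = [1, 2, 8] / [4] / [6];  Q = [1, 2, 5] / [3] / [4]
  Insert 7 (step 6): P = [1, 2, 7] / [4, 8] / [6];  Q = [1, 2, 5] / [3, 6] / [4]
  Insert 3 (step 7): P = [1, 2, 3] / [4, 7] / [6, 8];  Q = [1, 2, 5] / [3, 6] / [4, 7]
  Insert 5 (step 8): P = [1, 2, 3, 5] / [4, 7] / [6, 8];  Q = [1, 2, 5, 8] / [3, 6] / [4, 7]
Final shape: (4, 2, 2).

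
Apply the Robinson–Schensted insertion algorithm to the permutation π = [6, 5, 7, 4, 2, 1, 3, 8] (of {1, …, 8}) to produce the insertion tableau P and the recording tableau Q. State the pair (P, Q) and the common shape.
P = [1, 3, 8] / [2, 7] / [4] / [5] / [6];  Q = [1, 3, 8] / [2, 7] / [4] / [5] / [6];  common shape = (3, 2, 1, 1, 1)

Row-insert the values π_1, π_2, … into P one at a time, bumping the leftmost entry strictly greater than the inserted value down to the next row. The recording tableau Q records, in position (i, j), the step at which that cell was added to P.
  Insert 6 (step 1): P = [6];  Q = [1]
  Insert 5 (step 2): P = [5] / [6];  Q = [1] / [2]
  Insert 7 (step 3): P = [5, 7] / [6];  Q = [1, 3] / [2]
  Insert 4 (step 4): P = [4, 7] / [5] / [6];  Q = [1, 3] / [2] / [4]
  Insert 2 (step 5): P = [2, 7] / [4] / [5] / [6];  Q = [1, 3] / [2] / [4] / [5]
  Insert 1 (step 6): P = [1, 7] / [2] / [4] / [5] / [6];  Q = [1, 3] / [2] / [4] / [5] / [6]
  Insert 3 (step 7): P = [1, 3] / [2, 7] / [4] / [5] / [6];  Q = [1, 3] / [2, 7] / [4] / [5] / [6]
  Insert 8 (step 8): P = [1, 3, 8] / [2, 7] / [4] / [5] / [6];  Q = [1, 3, 8] / [2, 7] / [4] / [5] / [6]
Final shape: (3, 2, 1, 1, 1).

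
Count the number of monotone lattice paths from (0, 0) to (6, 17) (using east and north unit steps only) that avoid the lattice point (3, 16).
Number of paths = 97071

Total paths from (0, 0) to (6, 17): C(23, 6) = 100947. Paths through (3, 16): (paths (0, 0) → (3, 16)) × (paths (3, 16) → (6, 17)) = C(19, 3) · C(4, 3) = 969 · 4 = 3876. Avoidance count = 100947 − 3876 = 97071.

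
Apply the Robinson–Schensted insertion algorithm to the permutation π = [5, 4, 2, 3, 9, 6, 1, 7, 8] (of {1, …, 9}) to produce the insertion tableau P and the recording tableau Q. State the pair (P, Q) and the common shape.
P = [1, 3, 6, 7, 8] / [2, 9] / [4] / [5];  Q = [1, 4, 5, 8, 9] / [2, 6] / [3] / [7];  common shape = (5, 2, 1, 1)

Row-insert the values π_1, π_2, … into P one at a time, bumping the leftmost entry strictly greater than the inserted value down to the next row. The recording tableau Q records, in position (i, j), the step at which that cell was added to P.
  Insert 5 (step 1): P = [5];  Q = [1]
  Insert 4 (step 2): P = [4] / [5];  Q = [1] / [2]
  Insert 2 (step 3): P = [2] / [4] / [5];  Q = [1] / [2] / [3]
  Insert 3 (step 4): P = [2, 3] / [4] / [5];  Q = [1, 4] / [2] / [3]
  Insert 9 (step 5): P = [2, 3, 9] / [4] / [5];  Q = [1, 4, 5] / [2] / [3]
  Insert 6 (step 6): P = [2, 3, 6] / [4, 9] / [5];  Q = [1, 4, 5] / [2, 6] / [3]
  Insert 1 (step 7): P = [1, 3, 6] / [2, 9] / [4] / [5];  Q = [1, 4, 5] / [2, 6] / [3] / [7]
  Insert 7 (step 8): P = [1, 3, 6, 7] / [2, 9] / [4] / [5];  Q = [1, 4, 5, 8] / [2, 6] / [3] / [7]
  Insert 8 (step 9): P = [1, 3, 6, 7, 8] / [2, 9] / [4] / [5];  Q = [1, 4, 5, 8, 9] / [2, 6] / [3] / [7]
Final shape: (5, 2, 1, 1).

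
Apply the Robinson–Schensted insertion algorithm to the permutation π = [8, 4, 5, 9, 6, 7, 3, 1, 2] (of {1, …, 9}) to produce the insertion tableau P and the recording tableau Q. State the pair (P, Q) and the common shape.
P = [1, 2, 6, 7] / [3, 5] / [4, 9] / [8];  Q = [1, 3, 4, 6] / [2, 5] / [7, 9] / [8];  common shape = (4, 2, 2, 1)

Row-insert the values π_1, π_2, … into P one at a time, bumping the leftmost entry strictly greater than the inserted value down to the next row. The recording tableau Q records, in position (i, j), the step at which that cell was added to P.
  Insert 8 (step 1): P = [8];  Q = [1]
  Insert 4 (step 2): P = [4] / [8];  Q = [1] / [2]
  Insert 5 (step 3): P = [4, 5] / [8];  Q = [1, 3] / [2]
  Insert 9 (step 4): P = [4, 5, 9] / [8];  Q = [1, 3, 4] / [2]
  Insert 6 (step 5): P = [4, 5, 6] / [8, 9];  Q = [1, 3, 4] / [2, 5]
  Insert 7 (step 6): P = [4, 5, 6, 7] / [8, 9];  Q = [1, 3, 4, 6] / [2, 5]
  Insert 3 (step 7): P = [3, 5, 6, 7] / [4, 9] / [8];  Q = [1, 3, 4, 6] / [2, 5] / [7]
  Insert 1 (step 8): P = [1, 5, 6, 7] / [3, 9] / [4] / [8];  Q = [1, 3, 4, 6] / [2, 5] / [7] / [8]
  Insert 2 (step 9): P = [1, 2, 6, 7] / [3, 5] / [4, 9] / [8];  Q = [1, 3, 4, 6] / [2, 5] / [7, 9] / [8]
Final shape: (4, 2, 2, 1).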